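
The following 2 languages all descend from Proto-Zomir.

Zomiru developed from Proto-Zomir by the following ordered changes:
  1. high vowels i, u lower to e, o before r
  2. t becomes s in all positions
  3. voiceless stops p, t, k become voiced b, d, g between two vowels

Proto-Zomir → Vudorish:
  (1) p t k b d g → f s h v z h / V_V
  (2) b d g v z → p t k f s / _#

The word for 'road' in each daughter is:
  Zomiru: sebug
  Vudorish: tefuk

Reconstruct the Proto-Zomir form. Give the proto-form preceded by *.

Position 1: Zomiru has s, Vudorish has t. Taking the neighbouring segments as reconstructed: Zomiru s could go back to *t or *s; Vudorish t can only go back to *t — the one source consistent with every daughter is *t.
Position 3: Zomiru has b, Vudorish has f. Taking the neighbouring segments as reconstructed: Zomiru b could go back to *p or *b; Vudorish f could go back to *p or *f — the one source consistent with every daughter is *p.
Position 5: Zomiru has g, Vudorish has k. Taking the neighbouring segments as reconstructed: Zomiru g can only go back to *g; Vudorish k could go back to *k or *g — the one source consistent with every daughter is *g.
Verify the candidate proto-form against each daughter:
Zomiru: start from *tepug.
  rule 1: no change — tepug
  rule 2 (unconditioned shift): tepug → sepug
  rule 3 (intervocalic voicing): sepug → sebug
  ⇒ Zomiru sebug
Vudorish: *tepug
  tepug → tefug   [intervocalic lenition]
  tefug → tefuk   [final devoicing]
  giving Vudorish tefuk.
*tepug is the unique common source.

*tepug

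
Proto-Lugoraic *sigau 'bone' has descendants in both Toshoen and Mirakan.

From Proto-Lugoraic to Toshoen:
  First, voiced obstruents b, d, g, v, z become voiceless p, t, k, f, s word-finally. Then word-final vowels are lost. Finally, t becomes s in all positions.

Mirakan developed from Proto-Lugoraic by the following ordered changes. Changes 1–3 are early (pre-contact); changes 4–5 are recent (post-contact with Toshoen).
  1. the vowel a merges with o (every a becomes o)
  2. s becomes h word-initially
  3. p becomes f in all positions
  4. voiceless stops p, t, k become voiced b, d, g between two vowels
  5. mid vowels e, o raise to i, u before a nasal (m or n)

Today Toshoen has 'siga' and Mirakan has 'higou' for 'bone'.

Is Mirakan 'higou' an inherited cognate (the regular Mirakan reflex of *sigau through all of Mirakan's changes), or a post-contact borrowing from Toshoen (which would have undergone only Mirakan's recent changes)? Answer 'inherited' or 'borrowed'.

If inherited, *sigau would pass through all of Mirakan's changes:
Mirakan: *sigau > sigou > higou  (by vowel merger, debuccalisation)
If borrowed from Toshoen 'siga' after the early changes, it would undergo only the recent ones:
  rule 4 (intervocalic voicing): no change (siga)
  rule 5 (pre-nasal raising): no change (siga)
  ⇒ as a loan: siga
Mirakan 'higou' matches the inherited outcome exactly, so it is an inherited cognate, not a loan.

inherited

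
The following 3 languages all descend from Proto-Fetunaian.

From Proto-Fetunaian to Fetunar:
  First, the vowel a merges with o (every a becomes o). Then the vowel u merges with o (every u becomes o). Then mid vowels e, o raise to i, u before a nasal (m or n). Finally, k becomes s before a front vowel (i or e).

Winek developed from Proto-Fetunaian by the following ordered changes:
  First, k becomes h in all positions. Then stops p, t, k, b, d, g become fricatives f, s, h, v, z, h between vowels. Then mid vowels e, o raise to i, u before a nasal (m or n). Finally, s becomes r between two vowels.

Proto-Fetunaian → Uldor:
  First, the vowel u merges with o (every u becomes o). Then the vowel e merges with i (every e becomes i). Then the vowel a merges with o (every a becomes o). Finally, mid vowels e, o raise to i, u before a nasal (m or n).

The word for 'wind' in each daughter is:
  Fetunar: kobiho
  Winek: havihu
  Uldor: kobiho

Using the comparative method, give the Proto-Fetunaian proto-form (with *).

Position 1: Fetunar has k, Winek has h, Uldor has k. Fetunar preserves k here (none of its changes turn any other segment into k), so the proto-segment is *k.
Position 3: Fetunar has b, Winek has v, Uldor has b. Fetunar preserves b here (none of its changes turn any other segment into b), so the proto-segment is *b.
Verify the candidate proto-form against each daughter:
Fetunar: *kabihu > kobihu > kobiho  (by vowel merger, vowel merger)
Winek: *kabihu
  kabihu → habihu   [unconditioned shift]
  habihu → havihu   [intervocalic lenition]
  havihu (rule 3 does not apply)
  havihu (rule 4 does not apply)
  giving Winek havihu.
Uldor: *kabihu > kabiho > kobiho  (by vowel merger, vowel merger)
*kabihu is the unique common source.

*kabihu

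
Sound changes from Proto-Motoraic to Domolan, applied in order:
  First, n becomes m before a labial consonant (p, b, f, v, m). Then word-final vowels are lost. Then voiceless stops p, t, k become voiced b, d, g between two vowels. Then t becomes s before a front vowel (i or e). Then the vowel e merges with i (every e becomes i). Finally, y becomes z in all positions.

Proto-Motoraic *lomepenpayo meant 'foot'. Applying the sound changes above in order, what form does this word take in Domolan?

Domolan: *lomepenpayo
  lomepenpayo → lomepempayo   [nasal place assimilation]
  lomepempayo → lomepempay   [apocope]
  lomepempay → lomebempay   [intervocalic voicing]
  lomebempay (rule 4 does not apply)
  lomebempay → lomibimpay   [vowel merger]
  lomibimpay → lomibimpaz   [unconditioned shift]
  giving Domolan lomibimpaz.

lomibimpaz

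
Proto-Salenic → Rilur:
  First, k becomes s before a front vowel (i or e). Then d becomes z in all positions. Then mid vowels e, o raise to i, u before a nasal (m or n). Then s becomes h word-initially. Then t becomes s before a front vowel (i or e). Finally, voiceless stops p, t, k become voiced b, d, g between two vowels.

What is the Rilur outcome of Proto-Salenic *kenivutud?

hinivuduz

Rilur: start from *kenivutud.
  rule 1 (palatalisation): kenivutud → senivutud
  rule 2 (unconditioned shift): senivutud → senivutuz
  rule 3 (pre-nasal raising): senivutuz → sinivutuz
  rule 4 (debuccalisation): sinivutuz → hinivutuz
  rule 5: no change — hinivutuz
  rule 6 (intervocalic voicing): hinivutuz → hinivuduz
  ⇒ Rilur hinivuduz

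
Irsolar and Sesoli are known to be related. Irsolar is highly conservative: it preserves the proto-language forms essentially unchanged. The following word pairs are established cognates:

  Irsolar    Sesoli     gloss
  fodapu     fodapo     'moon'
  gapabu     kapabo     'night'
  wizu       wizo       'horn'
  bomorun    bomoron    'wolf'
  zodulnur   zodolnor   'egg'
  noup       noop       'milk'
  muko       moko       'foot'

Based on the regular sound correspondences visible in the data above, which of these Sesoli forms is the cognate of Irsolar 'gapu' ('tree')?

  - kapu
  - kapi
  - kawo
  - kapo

kapo

gapabu ~ kapabo — Irsolar g corresponds to Sesoli k word-initially before a back vowel.
fodapu ~ fodapo, gapabu ~ kapabo — Irsolar u corresponds to Sesoli o word-finally.
Applying these to Irsolar 'gapu':
  gapu → kapu   (g→k word-initially before a back vowel)
  kapu → kapo   (u→o word-finally)
So the Sesoli cognate is 'kapo'.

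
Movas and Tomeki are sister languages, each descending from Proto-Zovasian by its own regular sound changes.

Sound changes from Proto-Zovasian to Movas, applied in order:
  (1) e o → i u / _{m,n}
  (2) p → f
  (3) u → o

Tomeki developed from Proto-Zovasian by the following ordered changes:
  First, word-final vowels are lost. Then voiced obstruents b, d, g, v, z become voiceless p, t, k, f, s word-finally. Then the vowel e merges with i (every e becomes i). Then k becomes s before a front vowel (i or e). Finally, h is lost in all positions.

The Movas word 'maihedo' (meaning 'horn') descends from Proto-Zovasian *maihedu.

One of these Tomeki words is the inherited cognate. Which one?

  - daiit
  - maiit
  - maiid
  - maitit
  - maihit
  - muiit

maiit

Tomeki: *maihedu > maihed > maihet > maihit > maiit  (by apocope, final devoicing, vowel merger, h-loss)
Only 'maiit' matches the regular Tomeki development of *maihedu.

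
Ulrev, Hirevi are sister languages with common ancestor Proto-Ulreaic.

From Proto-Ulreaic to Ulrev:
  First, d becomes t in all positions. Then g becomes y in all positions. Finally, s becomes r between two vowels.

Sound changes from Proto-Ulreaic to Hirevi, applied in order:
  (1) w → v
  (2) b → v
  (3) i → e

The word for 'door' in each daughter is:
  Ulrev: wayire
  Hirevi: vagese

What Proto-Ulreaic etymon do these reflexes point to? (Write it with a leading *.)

Position 5: Ulrev has r, Hirevi has s. Hirevi preserves s here (none of its changes turn any other segment into s), so the proto-segment is *s.
Position 1: Ulrev has w, Hirevi has v. Ulrev preserves w here (none of its changes turn any other segment into w), so the proto-segment is *w.
This points to *wagise. Verify forward in each daughter:
Ulrev: *wagise > wayise > wayire  (by unconditioned shift, rhotacism)
Hirevi: *wagise
  wagise → vagise   [unconditioned shift]
  vagise (rule 2 does not apply)
  vagise → vagese   [vowel merger]
  giving Hirevi vagese.
Only *wagise yields all of Ulrev wayire, Hirevi vagese.

*wagise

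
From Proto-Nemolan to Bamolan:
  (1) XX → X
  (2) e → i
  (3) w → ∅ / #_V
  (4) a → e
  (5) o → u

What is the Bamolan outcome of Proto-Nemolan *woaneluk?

ueniluk

Bamolan: *woaneluk
  woaneluk (rule 1 does not apply)
  woaneluk → woaniluk   [vowel merger]
  woaniluk → oaniluk   [glide loss]
  oaniluk → oeniluk   [vowel merger]
  oeniluk → ueniluk   [vowel merger]
  giving Bamolan ueniluk.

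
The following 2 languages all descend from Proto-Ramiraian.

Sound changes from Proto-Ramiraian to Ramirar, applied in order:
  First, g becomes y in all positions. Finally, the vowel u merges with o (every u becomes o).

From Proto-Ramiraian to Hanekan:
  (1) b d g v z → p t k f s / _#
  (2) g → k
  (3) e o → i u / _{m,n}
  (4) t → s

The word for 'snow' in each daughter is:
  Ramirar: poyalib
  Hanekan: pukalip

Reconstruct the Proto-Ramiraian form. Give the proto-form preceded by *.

*pugalib

Position 3: Ramirar has y, Hanekan has k. Taking the neighbouring segments as reconstructed: Ramirar y could go back to *g or *y; Hanekan k could go back to *k or *g — the one source consistent with every daughter is *g.
Position 7: Ramirar has b, Hanekan has p. Ramirar preserves b here (none of its changes turn any other segment into b), so the proto-segment is *b.
Position 2: Ramirar has o, Hanekan has u. Taking the neighbouring segments as reconstructed: Ramirar o could go back to *o or *u; Hanekan u can only go back to *u — the one source consistent with every daughter is *u.
Verify the candidate proto-form against each daughter:
Ramirar: *pugalib > puyalib > poyalib  (by unconditioned shift, vowel merger)
Hanekan: *pugalib
  pugalib → pugalip   [final devoicing]
  pugalip → pukalip   [unconditioned shift]
  pukalip (rule 3 does not apply)
  pukalip (rule 4 does not apply)
  giving Hanekan pukalip.
Only *pugalib yields all of Ramirar poyalib, Hanekan pukalip.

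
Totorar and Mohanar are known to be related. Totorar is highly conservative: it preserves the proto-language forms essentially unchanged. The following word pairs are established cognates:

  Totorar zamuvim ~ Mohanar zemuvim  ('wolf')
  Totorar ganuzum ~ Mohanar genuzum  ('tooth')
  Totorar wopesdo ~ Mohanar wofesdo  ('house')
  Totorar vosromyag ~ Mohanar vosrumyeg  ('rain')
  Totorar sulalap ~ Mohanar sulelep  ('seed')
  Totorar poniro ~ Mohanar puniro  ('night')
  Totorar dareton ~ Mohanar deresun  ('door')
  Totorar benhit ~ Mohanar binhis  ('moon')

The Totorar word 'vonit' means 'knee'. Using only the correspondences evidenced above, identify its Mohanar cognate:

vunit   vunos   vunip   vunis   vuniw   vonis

poniro ~ puniro, dareton ~ deresun — Totorar o corresponds to Mohanar u after a consonant, before a nasal.
benhit ~ binhis — Totorar t corresponds to Mohanar s word-finally.
Applying these to Totorar 'vonit':
  vonit → vunit   (o→u after a consonant, before a nasal)
  vunit → vunis   (t→s word-finally)
So the Mohanar cognate is 'vunis'.

vunis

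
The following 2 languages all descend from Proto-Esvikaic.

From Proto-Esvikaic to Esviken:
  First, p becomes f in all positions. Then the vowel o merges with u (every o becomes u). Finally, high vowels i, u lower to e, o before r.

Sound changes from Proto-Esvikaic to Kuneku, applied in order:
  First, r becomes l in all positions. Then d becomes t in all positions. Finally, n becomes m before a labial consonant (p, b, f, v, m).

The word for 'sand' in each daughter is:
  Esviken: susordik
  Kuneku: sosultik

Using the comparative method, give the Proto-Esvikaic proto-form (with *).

*sosurdik

Position 2: Esviken has u, Kuneku has o. Kuneku preserves o here (none of its changes turn any other segment into o), so the proto-segment is *o.
Position 4: Esviken has o, Kuneku has u. Kuneku preserves u here (none of its changes turn any other segment into u), so the proto-segment is *u.
Position 6: Esviken has d, Kuneku has t. Esviken preserves d here (none of its changes turn any other segment into d), so the proto-segment is *d.
Continuing position by position gives *sosurdik; check it forward:
Esviken: *sosurdik
  sosurdik (rule 1 does not apply)
  sosurdik → susurdik   [vowel merger]
  susurdik → susordik   [pre-rhotic lowering]
  giving Esviken susordik.
Kuneku: *sosurdik
  sosurdik → sosuldik   [unconditioned shift]
  sosuldik → sosultik   [unconditioned shift]
  sosultik (rule 3 does not apply)
  giving Kuneku sosultik.
No other proto-form is consistent with every reflex, so the reconstruction is *sosurdik.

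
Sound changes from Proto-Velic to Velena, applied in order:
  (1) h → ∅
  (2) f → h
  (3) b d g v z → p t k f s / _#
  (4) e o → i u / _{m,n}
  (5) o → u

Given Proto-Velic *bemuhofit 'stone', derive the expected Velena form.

bimuuhit

Velena: *bemuhofit > bemuofit > bemuohit > bimuohit > bimuuhit  (by h-loss, unconditioned shift, pre-nasal raising, vowel merger)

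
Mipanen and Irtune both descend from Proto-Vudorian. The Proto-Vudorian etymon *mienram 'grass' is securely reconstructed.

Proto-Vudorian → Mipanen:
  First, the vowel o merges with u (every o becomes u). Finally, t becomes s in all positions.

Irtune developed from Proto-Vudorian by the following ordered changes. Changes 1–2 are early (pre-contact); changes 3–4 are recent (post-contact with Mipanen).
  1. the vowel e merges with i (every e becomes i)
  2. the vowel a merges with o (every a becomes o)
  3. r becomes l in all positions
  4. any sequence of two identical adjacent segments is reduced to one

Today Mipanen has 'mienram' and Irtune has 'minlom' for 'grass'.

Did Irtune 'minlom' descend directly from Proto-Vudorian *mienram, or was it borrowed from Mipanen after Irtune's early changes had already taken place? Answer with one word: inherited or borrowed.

If inherited, *mienram would pass through all of Irtune's changes:
Irtune: *mienram > miinram > miinrom > miinlom > minlom  (by vowel merger, vowel merger, unconditioned shift, degemination)
If borrowed from Mipanen 'mienram' after the early changes, it would undergo only the recent ones:
  rule 3 (unconditioned shift): mienram → mienlam
  rule 4 (degemination): no change (mienlam)
  ⇒ as a loan: mienlam
Irtune 'minlom' matches the inherited outcome exactly, so it is an inherited cognate, not a loan.

inherited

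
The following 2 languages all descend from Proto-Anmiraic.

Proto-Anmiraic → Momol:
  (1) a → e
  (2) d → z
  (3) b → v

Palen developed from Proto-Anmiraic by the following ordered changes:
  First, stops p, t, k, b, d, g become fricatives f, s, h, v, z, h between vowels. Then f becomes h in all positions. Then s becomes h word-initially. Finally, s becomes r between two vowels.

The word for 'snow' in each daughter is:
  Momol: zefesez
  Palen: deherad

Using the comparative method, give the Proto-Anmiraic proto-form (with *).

*defesad

Position 7: Momol has z, Palen has d. Palen preserves d here (none of its changes turn any other segment into d), so the proto-segment is *d.
Position 3: Momol has f, Palen has h. Momol preserves f here (none of its changes turn any other segment into f), so the proto-segment is *f.
Continuing position by position gives *defesad; check it forward:
Momol: *defesad > defesed > zefesez  (by vowel merger, unconditioned shift)
Palen: *defesad > dehesad > deherad  (by unconditioned shift, rhotacism)
No other proto-form is consistent with every reflex, so the reconstruction is *defesad.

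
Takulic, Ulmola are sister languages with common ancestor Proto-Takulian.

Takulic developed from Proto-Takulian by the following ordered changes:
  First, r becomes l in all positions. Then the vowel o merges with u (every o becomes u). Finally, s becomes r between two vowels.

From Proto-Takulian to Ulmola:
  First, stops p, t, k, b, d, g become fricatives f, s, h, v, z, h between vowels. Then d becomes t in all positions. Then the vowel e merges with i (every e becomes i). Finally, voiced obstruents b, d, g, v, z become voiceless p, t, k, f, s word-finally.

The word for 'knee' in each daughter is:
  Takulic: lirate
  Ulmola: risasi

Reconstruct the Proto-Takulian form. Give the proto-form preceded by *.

Position 3: Takulic has r, Ulmola has s. In Takulic, r can only continue *s, so the proto-segment is *s.
Position 6: Takulic has e, Ulmola has i. Takulic preserves e here (none of its changes turn any other segment into e), so the proto-segment is *e.
Continuing position by position gives *risate; check it forward:
Takulic: *risate > lisate > lirate  (by unconditioned shift, rhotacism)
Ulmola: *risate
  risate → risase   [intervocalic lenition]
  risase (rule 2 does not apply)
  risase → risasi   [vowel merger]
  risasi (rule 4 does not apply)
  giving Ulmola risasi.
No other proto-form is consistent with every reflex, so the reconstruction is *risate.

*risate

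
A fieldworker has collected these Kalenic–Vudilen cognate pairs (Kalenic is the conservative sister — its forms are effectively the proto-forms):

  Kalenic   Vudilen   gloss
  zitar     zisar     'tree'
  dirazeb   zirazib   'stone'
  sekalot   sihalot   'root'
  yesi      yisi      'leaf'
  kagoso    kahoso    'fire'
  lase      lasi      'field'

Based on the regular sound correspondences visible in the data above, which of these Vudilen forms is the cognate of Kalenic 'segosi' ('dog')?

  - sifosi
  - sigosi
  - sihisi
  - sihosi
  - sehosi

sekalot ~ sihalot, yesi ~ yisi — Kalenic e corresponds to Vudilen i after a consonant, before a consonant other than r, m, n, p, b, f, v.
kagoso ~ kahoso — Kalenic g corresponds to Vudilen h between vowels (before a back vowel).
Applying these to Kalenic 'segosi':
  segosi → sigosi   (e→i after a consonant, before a consonant other than r, m, n, p, b, f, v)
  sigosi → sihosi   (g→h between vowels (before a back vowel))
So the Vudilen cognate is 'sihosi'.

sihosi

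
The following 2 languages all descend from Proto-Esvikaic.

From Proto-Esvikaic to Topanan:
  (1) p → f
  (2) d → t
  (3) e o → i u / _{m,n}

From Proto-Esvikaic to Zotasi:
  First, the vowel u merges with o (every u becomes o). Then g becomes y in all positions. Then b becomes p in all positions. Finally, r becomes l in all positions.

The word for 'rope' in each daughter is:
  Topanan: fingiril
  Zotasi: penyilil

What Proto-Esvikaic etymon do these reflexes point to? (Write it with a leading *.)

Position 2: Topanan has i, Zotasi has e. Zotasi preserves e here (none of its changes turn any other segment into e), so the proto-segment is *e.
Position 4: Topanan has g, Zotasi has y. Topanan preserves g here (none of its changes turn any other segment into g), so the proto-segment is *g.
Position 6: Topanan has r, Zotasi has l. Topanan preserves r here (none of its changes turn any other segment into r), so the proto-segment is *r.
Continuing position by position gives *pengiril; check it forward:
Topanan: start from *pengiril.
  rule 1 (unconditioned shift): pengiril → fengiril
  rule 2: no change — fengiril
  rule 3 (pre-nasal raising): fengiril → fingiril
  ⇒ Topanan fingiril
Zotasi: *pengiril
  pengiril (rule 1 does not apply)
  pengiril → penyiril   [unconditioned shift]
  penyiril (rule 3 does not apply)
  penyiril → penyilil   [unconditioned shift]
  giving Zotasi penyilil.
*pengiril is the unique common source.

*pengiril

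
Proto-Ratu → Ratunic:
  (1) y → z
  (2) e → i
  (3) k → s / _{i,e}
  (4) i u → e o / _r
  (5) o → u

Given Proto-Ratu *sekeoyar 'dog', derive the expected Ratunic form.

Ratunic: *sekeoyar
  sekeoyar → sekeozar   [unconditioned shift]
  sekeozar → sikiozar   [vowel merger]
  sikiozar → sisiozar   [palatalisation]
  sisiozar (rule 4 does not apply)
  sisiozar → sisiuzar   [vowel merger]
  giving Ratunic sisiuzar.

sisiuzar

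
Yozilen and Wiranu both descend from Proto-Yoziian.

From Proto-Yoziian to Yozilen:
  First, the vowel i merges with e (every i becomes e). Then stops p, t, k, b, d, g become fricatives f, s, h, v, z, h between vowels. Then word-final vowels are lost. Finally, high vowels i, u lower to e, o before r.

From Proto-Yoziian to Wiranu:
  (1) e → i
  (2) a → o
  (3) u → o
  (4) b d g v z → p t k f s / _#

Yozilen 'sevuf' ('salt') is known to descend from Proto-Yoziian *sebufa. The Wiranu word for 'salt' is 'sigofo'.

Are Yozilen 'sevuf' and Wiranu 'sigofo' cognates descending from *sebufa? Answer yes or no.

Derive the expected Wiranu reflex of *sebufa:
Wiranu: *sebufa
  sebufa → sibufa   [vowel merger]
  sibufa → sibufo   [vowel merger]
  sibufo → sibofo   [vowel merger]
  sibofo (rule 4 does not apply)
  giving Wiranu sibofo.
The regular Wiranu reflex would be 'sibofo', but the attested form is 'sigofo'. The correspondence is irregular, so they are not cognates (the Wiranu form has a different source).

no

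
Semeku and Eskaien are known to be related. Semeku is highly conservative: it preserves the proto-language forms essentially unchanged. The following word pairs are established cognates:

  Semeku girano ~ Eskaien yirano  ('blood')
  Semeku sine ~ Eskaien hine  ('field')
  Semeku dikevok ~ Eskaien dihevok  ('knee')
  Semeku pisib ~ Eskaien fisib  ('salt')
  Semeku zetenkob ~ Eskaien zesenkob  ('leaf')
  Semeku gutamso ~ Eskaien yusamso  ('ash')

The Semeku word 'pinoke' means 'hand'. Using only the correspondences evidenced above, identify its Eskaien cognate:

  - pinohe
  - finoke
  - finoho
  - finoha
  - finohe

pisib ~ fisib — Semeku p corresponds to Eskaien f word-initially before a front vowel.
dikevok ~ dihevok — Semeku k corresponds to Eskaien h between vowels (before a front vowel).
Applying these to Semeku 'pinoke':
  pinoke → finoke   (p→f word-initially before a front vowel)
  finoke → finohe   (k→h between vowels (before a front vowel))
So the Eskaien cognate is 'finohe'.

finohe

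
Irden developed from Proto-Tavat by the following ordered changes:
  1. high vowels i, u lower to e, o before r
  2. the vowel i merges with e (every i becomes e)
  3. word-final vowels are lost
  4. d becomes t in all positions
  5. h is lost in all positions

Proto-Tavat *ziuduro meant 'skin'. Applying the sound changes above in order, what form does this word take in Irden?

Irden: *ziuduro
  ziuduro → ziudoro   [pre-rhotic lowering]
  ziudoro → zeudoro   [vowel merger]
  zeudoro → zeudor   [apocope]
  zeudor → zeutor   [unconditioned shift]
  zeutor (rule 5 does not apply)
  giving Irden zeutor.

zeutor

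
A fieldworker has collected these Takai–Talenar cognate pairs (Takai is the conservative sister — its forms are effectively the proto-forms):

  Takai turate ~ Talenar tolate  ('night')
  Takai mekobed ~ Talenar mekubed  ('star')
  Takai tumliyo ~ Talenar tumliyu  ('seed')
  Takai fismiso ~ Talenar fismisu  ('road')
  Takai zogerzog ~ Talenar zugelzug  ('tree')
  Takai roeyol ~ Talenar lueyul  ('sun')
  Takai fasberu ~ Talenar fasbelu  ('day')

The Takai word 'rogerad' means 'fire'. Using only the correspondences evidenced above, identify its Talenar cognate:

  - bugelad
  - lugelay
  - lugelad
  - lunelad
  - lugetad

roeyol ~ lueyul — Takai r corresponds to Talenar l word-initially before a back vowel.
zogerzog ~ zugelzug, roeyol ~ lueyul — Takai o corresponds to Talenar u after a consonant, before a consonant other than r, m, n, p, b, f, v.
turate ~ tolate — Takai r corresponds to Talenar l between vowels (before a back vowel).
Applying these to Takai 'rogerad':
  rogerad → logerad   (r→l word-initially before a back vowel)
  logerad → lugerad   (o→u after a consonant, before a consonant other than r, m, n, p, b, f, v)
  lugerad → lugelad   (r→l between vowels (before a back vowel))
So the Talenar cognate is 'lugelad'.

lugelad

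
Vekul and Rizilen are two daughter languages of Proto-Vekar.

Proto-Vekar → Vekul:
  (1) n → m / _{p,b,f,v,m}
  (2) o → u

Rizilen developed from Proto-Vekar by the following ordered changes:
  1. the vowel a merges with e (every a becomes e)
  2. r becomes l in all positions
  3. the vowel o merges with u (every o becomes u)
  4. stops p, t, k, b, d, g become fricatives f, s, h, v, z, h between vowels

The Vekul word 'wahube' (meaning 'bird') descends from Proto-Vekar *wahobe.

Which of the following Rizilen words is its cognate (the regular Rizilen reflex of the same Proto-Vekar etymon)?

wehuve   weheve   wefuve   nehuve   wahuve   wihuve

wehuve

Rizilen: start from *wahobe.
  rule 1 (vowel merger): wahobe → wehobe
  rule 2: no change — wehobe
  rule 3 (vowel merger): wehobe → wehube
  rule 4 (intervocalic lenition): wehube → wehuve
  ⇒ Rizilen wehuve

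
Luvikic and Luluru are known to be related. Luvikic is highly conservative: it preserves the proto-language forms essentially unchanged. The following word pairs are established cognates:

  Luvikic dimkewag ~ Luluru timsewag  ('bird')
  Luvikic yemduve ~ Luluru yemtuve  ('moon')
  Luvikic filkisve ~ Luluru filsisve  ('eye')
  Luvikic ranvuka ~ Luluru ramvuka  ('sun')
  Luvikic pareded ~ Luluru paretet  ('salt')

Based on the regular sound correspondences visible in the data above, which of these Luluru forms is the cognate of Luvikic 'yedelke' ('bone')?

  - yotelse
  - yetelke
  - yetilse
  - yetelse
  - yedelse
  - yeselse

pareded ~ paretet — Luvikic d corresponds to Luluru t between vowels (before a front vowel).
dimkewag ~ timsewag — Luvikic k corresponds to Luluru s after a consonant, before a front vowel.
Applying these to Luvikic 'yedelke':
  yedelke → yetelke   (d→t between vowels (before a front vowel))
  yetelke → yetelse   (k→s after a consonant, before a front vowel)
So the Luluru cognate is 'yetelse'.

yetelse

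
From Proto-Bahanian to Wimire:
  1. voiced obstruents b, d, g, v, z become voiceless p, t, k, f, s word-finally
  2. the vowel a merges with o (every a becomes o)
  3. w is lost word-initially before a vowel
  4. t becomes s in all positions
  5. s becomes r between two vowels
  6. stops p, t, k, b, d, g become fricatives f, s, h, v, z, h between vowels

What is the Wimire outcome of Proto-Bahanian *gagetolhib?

goherolhip

Wimire: *gagetolhib > gagetolhip > gogetolhip > gogesolhip > gogerolhip > goherolhip  (by final devoicing, vowel merger, unconditioned shift, rhotacism, intervocalic lenition)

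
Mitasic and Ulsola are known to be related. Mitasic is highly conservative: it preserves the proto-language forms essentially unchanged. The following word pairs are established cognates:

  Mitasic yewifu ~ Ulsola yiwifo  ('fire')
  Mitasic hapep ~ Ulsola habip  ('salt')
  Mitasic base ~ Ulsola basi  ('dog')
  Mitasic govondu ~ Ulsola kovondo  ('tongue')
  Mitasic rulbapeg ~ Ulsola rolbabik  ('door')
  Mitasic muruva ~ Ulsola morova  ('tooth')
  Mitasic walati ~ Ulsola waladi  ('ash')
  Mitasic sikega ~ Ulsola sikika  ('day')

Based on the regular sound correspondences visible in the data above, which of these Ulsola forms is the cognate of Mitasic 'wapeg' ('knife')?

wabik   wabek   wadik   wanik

hapep ~ habip, rulbapeg ~ rolbabik — Mitasic p corresponds to Ulsola b between vowels (before a front vowel).
yewifu ~ yiwifo, rulbapeg ~ rolbabik — Mitasic e corresponds to Ulsola i after a consonant, before a consonant other than r, m, n, p, b, f, v.
rulbapeg ~ rolbabik — Mitasic g corresponds to Ulsola k word-finally.
Applying these to Mitasic 'wapeg':
  wapeg → wabeg   (p→b between vowels (before a front vowel))
  wabeg → wabig   (e→i after a consonant, before a consonant other than r, m, n, p, b, f, v)
  wabig → wabik   (g→k word-finally)
So the Ulsola cognate is 'wabik'.

wabik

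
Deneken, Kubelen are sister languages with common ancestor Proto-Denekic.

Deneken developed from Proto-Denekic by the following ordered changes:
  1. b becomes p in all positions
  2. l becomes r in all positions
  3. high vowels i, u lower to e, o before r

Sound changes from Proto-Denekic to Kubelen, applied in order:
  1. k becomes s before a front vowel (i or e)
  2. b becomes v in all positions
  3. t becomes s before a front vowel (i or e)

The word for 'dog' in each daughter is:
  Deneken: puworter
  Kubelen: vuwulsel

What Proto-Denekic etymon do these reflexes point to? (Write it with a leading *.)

Position 5: Deneken has r, Kubelen has l. Kubelen preserves l here (none of its changes turn any other segment into l), so the proto-segment is *l.
Position 1: Deneken has p, Kubelen has v. Taking the neighbouring segments as reconstructed: Deneken p could go back to *p or *b; Kubelen v could go back to *b or *v — the one source consistent with every daughter is *b.
Verify the candidate proto-form against each daughter:
Deneken: *buwultel
  buwultel → puwultel   [unconditioned shift]
  puwultel → puwurter   [unconditioned shift]
  puwurter → puworter   [pre-rhotic lowering]
  giving Deneken puworter.
Kubelen: start from *buwultel.
  rule 1: no change — buwultel
  rule 2 (unconditioned shift): buwultel → vuwultel
  rule 3 (palatalisation): vuwultel → vuwulsel
  ⇒ Kubelen vuwulsel
*buwultel is the unique common source.

*buwultel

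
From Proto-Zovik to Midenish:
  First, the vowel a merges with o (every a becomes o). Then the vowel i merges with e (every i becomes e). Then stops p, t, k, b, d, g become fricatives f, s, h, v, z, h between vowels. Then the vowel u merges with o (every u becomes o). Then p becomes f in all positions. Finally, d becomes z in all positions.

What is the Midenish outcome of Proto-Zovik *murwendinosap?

morwenzenosof

Midenish: *murwendinosap > murwendinosop > murwendenosop > morwendenosop > morwendenosof > morwenzenosof  (by vowel merger, vowel merger, vowel merger, unconditioned shift, unconditioned shift)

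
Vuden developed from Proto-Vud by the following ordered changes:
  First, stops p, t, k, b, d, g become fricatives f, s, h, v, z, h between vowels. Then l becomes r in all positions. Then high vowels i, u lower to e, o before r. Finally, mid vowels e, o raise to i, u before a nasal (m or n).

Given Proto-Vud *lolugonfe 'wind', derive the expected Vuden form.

roruhunfe

Vuden: *lolugonfe > loluhonfe > roruhonfe > roruhunfe  (by intervocalic lenition, unconditioned shift, pre-nasal raising)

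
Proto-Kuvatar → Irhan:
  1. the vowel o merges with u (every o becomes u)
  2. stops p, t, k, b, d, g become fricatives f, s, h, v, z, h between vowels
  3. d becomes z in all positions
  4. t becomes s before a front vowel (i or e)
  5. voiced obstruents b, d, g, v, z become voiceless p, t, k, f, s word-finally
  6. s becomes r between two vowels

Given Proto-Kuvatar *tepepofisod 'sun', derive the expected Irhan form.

sefefufirus

Irhan: *tepepofisod > tepepufisud > tefefufisud > tefefufisuz > sefefufisuz > sefefufisus > sefefufirus  (by vowel merger, intervocalic lenition, unconditioned shift, palatalisation, final devoicing, rhotacism)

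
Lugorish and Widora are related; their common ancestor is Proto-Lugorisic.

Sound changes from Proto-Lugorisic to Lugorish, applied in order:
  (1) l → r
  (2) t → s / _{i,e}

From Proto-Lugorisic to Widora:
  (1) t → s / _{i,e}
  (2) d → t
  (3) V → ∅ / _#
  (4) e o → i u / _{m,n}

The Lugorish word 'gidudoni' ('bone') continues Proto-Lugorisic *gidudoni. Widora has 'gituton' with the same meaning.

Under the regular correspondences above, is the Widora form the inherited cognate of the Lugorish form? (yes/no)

no

Derive the expected Widora reflex of *gidudoni:
Widora: start from *gidudoni.
  rule 1: no change — gidudoni
  rule 2 (unconditioned shift): gidudoni → gitutoni
  rule 3 (apocope): gitutoni → gituton
  rule 4 (pre-nasal raising): gituton → gitutun
  ⇒ Widora gitutun
The regular Widora reflex would be 'gitutun', but the attested form is 'gituton'. The correspondence is irregular, so they are not cognates (the Widora form has a different source).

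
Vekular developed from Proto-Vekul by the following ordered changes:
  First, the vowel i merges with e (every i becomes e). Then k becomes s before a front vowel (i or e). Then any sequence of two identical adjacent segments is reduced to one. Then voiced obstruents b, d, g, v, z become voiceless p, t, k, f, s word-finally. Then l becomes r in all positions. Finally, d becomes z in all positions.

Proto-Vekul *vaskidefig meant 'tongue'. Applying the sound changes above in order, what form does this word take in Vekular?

vasezefek

Vekular: start from *vaskidefig.
  rule 1 (vowel merger): vaskidefig → vaskedefeg
  rule 2 (palatalisation): vaskedefeg → vassedefeg
  rule 3 (degemination): vassedefeg → vasedefeg
  rule 4 (final devoicing): vasedefeg → vasedefek
  rule 5: no change — vasedefek
  rule 6 (unconditioned shift): vasedefek → vasezefek
  ⇒ Vekular vasezefek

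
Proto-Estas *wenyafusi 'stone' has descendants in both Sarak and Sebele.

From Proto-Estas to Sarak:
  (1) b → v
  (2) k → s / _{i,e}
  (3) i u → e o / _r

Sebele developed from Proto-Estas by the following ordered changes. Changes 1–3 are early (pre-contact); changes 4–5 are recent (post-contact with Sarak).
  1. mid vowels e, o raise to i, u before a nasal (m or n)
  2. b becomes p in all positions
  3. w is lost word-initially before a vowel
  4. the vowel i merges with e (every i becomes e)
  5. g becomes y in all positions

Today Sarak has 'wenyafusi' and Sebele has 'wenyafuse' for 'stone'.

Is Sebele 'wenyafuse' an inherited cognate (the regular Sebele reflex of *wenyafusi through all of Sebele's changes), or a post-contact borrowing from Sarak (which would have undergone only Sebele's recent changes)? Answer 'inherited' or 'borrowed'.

borrowed

If inherited, *wenyafusi would pass through all of Sebele's changes:
Sebele: *wenyafusi
  wenyafusi → winyafusi   [pre-nasal raising]
  winyafusi (rule 2 does not apply)
  winyafusi → inyafusi   [glide loss]
  inyafusi → enyafuse   [vowel merger]
  enyafuse (rule 5 does not apply)
  giving Sebele enyafuse.
If borrowed from Sarak 'wenyafusi' after the early changes, it would undergo only the recent ones:
  rule 4 (vowel merger): wenyafusi → wenyafuse
  rule 5 (unconditioned shift): no change (wenyafuse)
  ⇒ as a loan: wenyafuse
Sebele 'wenyafuse' matches the loan outcome 'wenyafuse', not the inherited 'enyafuse' — it skipped the early Sebele changes, so it was borrowed from Sarak.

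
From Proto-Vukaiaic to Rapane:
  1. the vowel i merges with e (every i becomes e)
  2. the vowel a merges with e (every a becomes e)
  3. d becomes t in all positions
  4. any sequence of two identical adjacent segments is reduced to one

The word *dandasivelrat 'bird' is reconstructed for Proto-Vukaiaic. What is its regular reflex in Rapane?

Rapane: *dandasivelrat > dandasevelrat > dendesevelret > tentesevelret  (by vowel merger, vowel merger, unconditioned shift)

tentesevelret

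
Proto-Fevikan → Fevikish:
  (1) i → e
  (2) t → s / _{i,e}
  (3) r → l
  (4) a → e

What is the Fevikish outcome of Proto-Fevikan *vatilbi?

Fevikish: *vatilbi
  vatilbi → vatelbe   [vowel merger]
  vatelbe → vaselbe   [palatalisation]
  vaselbe (rule 3 does not apply)
  vaselbe → veselbe   [vowel merger]
  giving Fevikish veselbe.

veselbe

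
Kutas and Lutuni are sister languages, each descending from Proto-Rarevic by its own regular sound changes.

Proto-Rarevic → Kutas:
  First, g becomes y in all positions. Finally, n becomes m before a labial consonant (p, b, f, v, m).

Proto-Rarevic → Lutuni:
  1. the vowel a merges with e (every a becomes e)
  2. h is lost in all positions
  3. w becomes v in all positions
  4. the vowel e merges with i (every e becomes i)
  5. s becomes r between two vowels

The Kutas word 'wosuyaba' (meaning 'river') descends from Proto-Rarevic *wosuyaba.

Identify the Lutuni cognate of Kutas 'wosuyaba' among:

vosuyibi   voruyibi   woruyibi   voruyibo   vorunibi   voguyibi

Lutuni: start from *wosuyaba.
  rule 1 (vowel merger): wosuyaba → wosuyebe
  rule 2: no change — wosuyebe
  rule 3 (unconditioned shift): wosuyebe → vosuyebe
  rule 4 (vowel merger): vosuyebe → vosuyibi
  rule 5 (rhotacism): vosuyibi → voruyibi
  ⇒ Lutuni voruyibi
Among the options, 'voruyibi' alone shows every Lutuni change applied in order.

voruyibi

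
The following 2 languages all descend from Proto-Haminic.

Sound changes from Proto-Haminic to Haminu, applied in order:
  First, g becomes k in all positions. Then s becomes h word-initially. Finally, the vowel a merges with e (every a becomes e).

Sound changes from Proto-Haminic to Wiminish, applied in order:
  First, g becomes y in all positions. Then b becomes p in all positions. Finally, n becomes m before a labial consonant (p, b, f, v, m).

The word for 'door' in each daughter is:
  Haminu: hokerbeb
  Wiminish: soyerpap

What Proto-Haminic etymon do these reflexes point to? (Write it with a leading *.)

*sogerbab

Position 3: Haminu has k, Wiminish has y. Taking the neighbouring segments as reconstructed: Haminu k could go back to *k or *g; Wiminish y could go back to *g or *y — the one source consistent with every daughter is *g.
Position 7: Haminu has e, Wiminish has a. Wiminish preserves a here (none of its changes turn any other segment into a), so the proto-segment is *a.
This points to *sogerbab. Verify forward in each daughter:
Haminu: start from *sogerbab.
  rule 1 (unconditioned shift): sogerbab → sokerbab
  rule 2 (debuccalisation): sokerbab → hokerbab
  rule 3 (vowel merger): hokerbab → hokerbeb
  ⇒ Haminu hokerbeb
Wiminish: *sogerbab
  sogerbab → soyerbab   [unconditioned shift]
  soyerbab → soyerpap   [unconditioned shift]
  soyerpap (rule 3 does not apply)
  giving Wiminish soyerpap.
Only *sogerbab yields all of Haminu hokerbeb, Wiminish soyerpap.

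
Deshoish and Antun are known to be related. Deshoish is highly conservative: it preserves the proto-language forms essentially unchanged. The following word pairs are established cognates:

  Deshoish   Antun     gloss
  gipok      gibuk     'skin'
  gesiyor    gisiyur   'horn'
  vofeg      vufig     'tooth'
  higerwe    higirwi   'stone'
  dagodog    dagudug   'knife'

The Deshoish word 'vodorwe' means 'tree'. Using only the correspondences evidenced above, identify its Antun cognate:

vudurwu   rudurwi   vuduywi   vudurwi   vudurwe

gipok ~ gibuk, dagodog ~ dagudug — Deshoish o corresponds to Antun u after a consonant, before a consonant other than r, m, n, p, b, f, v.
gesiyor ~ gisiyur — Deshoish o corresponds to Antun u after a consonant, before r.
higerwe ~ higirwi — Deshoish e corresponds to Antun i word-finally.
Applying these to Deshoish 'vodorwe':
  vodorwe → vudorwe   (o→u after a consonant, before a consonant other than r, m, n, p, b, f, v)
  vudorwe → vudurwe   (o→u after a consonant, before r)
  vudurwe → vudurwi   (e→i word-finally)
So the Antun cognate is 'vudurwi'.

vudurwi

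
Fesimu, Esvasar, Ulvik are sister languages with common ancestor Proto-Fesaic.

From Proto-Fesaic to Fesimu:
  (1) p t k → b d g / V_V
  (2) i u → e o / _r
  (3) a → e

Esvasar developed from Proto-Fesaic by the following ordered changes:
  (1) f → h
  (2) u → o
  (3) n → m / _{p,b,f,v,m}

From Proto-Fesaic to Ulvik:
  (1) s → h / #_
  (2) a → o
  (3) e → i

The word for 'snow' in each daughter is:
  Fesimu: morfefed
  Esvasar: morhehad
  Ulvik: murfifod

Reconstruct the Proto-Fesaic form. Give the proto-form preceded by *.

*murfefad

Position 2: Fesimu has o, Esvasar has o, Ulvik has u. Ulvik preserves u here (none of its changes turn any other segment into u), so the proto-segment is *u.
Position 4: Fesimu has f, Esvasar has h, Ulvik has f. Fesimu preserves f here (none of its changes turn any other segment into f), so the proto-segment is *f.
Position 6: Fesimu has f, Esvasar has h, Ulvik has f. Fesimu preserves f here (none of its changes turn any other segment into f), so the proto-segment is *f.
Continuing position by position gives *murfefad; check it forward:
Fesimu: *murfefad
  murfefad (rule 1 does not apply)
  murfefad → morfefad   [pre-rhotic lowering]
  morfefad → morfefed   [vowel merger]
  giving Fesimu morfefed.
Esvasar: *murfefad
  murfefad → murhehad   [unconditioned shift]
  murhehad → morhehad   [vowel merger]
  morhehad (rule 3 does not apply)
  giving Esvasar morhehad.
Ulvik: *murfefad
  murfefad (rule 1 does not apply)
  murfefad → murfefod   [vowel merger]
  murfefod → murfifod   [vowel merger]
  giving Ulvik murfifod.
No other proto-form is consistent with every reflex, so the reconstruction is *murfefad.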